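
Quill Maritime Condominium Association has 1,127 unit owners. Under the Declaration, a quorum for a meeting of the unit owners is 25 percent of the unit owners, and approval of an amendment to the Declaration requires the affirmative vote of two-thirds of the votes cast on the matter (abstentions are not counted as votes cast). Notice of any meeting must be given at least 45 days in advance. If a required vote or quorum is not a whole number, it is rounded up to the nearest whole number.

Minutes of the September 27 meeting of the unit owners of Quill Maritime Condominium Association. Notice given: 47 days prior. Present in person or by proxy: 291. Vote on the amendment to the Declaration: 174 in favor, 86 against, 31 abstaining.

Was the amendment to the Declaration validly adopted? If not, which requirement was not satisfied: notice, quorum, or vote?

Notice: 47 days given; 45 required. Satisfied.
Quorum: 25% of 1,127 = 281.75, rounded up to 282; 291 present. Satisfied.
Vote: requires two-thirds of the votes cast (291 − 31 abstaining = 260); 2/3 of 260 = 173.33, rounded up to 174, so 174 needed; 174 in favor. Satisfied.

Valid — all requirements satisfied.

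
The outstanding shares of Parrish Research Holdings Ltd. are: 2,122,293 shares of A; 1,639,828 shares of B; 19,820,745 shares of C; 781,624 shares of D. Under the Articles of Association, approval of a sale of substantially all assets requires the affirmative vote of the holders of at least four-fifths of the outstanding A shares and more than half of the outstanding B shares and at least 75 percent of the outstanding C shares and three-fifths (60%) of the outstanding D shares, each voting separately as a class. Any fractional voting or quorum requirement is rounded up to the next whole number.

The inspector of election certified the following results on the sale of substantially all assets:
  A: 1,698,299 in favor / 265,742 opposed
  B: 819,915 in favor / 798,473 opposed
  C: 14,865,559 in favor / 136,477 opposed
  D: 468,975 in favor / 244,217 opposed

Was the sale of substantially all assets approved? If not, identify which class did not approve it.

A: 4/5 of 2122293 = 1697834.40, rounded up to 1697835; 1,697,835 required, 1,698,299 in favor — approved.
B: a majority of 1639828 is 819915; 819,915 required, 819,915 in favor — approved.
C: 3/4 of 19820745 = 14865558.75, rounded up to 14865559; 14,865,559 required, 14,865,559 in favor — approved.
D: 3/5 of 781624 = 468974.40, rounded up to 468975; 468,975 required, 468,975 in favor — approved.

Approved — every class gave the required vote.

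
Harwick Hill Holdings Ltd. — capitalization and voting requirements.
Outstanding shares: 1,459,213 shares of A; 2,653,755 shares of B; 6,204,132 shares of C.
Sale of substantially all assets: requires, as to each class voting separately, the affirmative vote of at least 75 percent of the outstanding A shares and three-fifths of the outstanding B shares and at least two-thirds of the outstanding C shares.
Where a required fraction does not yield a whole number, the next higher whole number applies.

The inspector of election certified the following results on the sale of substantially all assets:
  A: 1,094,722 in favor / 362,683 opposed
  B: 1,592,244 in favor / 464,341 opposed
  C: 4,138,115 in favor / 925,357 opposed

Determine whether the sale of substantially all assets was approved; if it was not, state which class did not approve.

Not approved — the B shares did not give the required vote.

A: 3/4 of 1459213 = 1094409.75, rounded up to 1094410; 1,094,410 required, 1,094,722 in favor — approved.
B: 3/5 of 2653755 = 1592253; 1,592,253 required, 1,592,244 in favor — not approved.
C: 2/3 of 6204132 = 4136088; 4,136,088 required, 4,138,115 in favor — approved.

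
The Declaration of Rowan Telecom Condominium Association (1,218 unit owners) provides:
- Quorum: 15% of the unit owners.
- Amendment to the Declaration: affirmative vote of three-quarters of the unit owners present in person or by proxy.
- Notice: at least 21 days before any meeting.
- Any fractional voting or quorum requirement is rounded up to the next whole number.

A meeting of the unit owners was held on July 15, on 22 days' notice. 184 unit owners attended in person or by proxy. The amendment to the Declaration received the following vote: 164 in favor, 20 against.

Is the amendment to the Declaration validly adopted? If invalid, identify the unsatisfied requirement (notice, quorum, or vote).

Valid — all requirements satisfied.

Notice: 22 days given; 21 required. Satisfied.
Quorum: 15% of 1,218 = 182.70, rounded up to 183; 184 present. Satisfied.
Vote: requires three-fourths of those present (184); 3/4 of 184 = 138, so 138 needed; 164 in favor. Satisfied.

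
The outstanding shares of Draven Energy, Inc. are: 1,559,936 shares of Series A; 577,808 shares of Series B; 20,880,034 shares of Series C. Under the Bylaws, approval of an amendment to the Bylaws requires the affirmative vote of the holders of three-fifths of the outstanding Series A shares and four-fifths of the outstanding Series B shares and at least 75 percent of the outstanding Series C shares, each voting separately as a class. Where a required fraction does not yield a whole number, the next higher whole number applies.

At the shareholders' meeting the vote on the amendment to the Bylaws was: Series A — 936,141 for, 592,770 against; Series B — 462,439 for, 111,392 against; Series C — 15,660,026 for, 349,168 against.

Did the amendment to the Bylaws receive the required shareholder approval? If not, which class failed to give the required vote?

Approved — every class gave the required vote.

Series A: 3/5 of 1559936 = 935961.60, rounded up to 935962; 935,962 required, 936,141 in favor — approved.
Series B: 4/5 of 577808 = 462246.40, rounded up to 462247; 462,247 required, 462,439 in favor — approved.
Series C: 3/4 of 20880034 = 15660025.50, rounded up to 15660026; 15,660,026 required, 15,660,026 in favor — approved.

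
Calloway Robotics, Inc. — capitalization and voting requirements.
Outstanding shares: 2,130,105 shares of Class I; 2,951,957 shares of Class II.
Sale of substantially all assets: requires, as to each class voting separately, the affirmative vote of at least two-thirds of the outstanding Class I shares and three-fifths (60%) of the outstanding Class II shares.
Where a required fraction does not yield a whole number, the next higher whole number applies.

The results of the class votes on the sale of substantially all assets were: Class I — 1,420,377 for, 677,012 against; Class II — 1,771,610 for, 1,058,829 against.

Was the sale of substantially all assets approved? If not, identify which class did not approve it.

Approved — every class gave the required vote.

Class I: 2/3 of 2130105 = 1420070; 1,420,070 required, 1,420,377 in favor — approved.
Class II: 3/5 of 2951957 = 1771174.20, rounded up to 1771175; 1,771,175 required, 1,771,610 in favor — approved.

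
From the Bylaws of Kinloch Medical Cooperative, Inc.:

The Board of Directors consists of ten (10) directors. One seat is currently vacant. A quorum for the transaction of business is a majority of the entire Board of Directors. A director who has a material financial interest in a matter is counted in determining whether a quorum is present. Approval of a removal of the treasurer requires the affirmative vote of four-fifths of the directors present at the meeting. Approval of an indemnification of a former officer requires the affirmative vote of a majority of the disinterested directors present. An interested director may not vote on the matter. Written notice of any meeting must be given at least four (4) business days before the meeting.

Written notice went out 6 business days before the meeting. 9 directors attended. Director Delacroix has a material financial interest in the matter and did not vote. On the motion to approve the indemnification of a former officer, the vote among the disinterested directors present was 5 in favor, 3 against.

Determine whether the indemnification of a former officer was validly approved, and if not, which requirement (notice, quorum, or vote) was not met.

Valid — all requirements satisfied.

Notice: 6 business days given; 4 required (6 ≥ 4). Satisfied.
Quorum: 9 present (interested directors count toward quorum); quorum is 6. Satisfied.
Vote: the indemnification of a former officer requires a majority of the disinterested directors present (9 − 1 = 8). A majority of 8 is 5, so 5 affirmative votes are needed; 5 voted in favor. Satisfied.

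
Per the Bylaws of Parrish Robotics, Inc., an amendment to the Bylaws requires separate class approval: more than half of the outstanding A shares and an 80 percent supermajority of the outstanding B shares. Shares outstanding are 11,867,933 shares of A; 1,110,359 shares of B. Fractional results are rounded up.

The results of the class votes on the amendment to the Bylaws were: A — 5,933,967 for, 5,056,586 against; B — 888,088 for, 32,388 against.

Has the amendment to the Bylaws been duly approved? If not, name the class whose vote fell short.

A: a majority of 11867933 is 5933967; 5,933,967 required, 5,933,967 in favor — approved.
B: 4/5 of 1110359 = 888287.20, rounded up to 888288; 888,288 required, 888,088 in favor — not approved.

Not approved — the B shares did not give the required vote.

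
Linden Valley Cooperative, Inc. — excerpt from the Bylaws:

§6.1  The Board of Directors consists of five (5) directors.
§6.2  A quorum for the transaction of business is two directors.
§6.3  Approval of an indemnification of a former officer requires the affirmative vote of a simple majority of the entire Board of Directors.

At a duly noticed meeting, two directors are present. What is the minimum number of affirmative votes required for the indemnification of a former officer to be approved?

3

The indemnification of a former officer requires a majority of the entire Board of Directors (5).
A majority of 5 is 3.
(Only 2 can vote, so the indemnification of a former officer cannot pass at this meeting, but the required vote is still 3.)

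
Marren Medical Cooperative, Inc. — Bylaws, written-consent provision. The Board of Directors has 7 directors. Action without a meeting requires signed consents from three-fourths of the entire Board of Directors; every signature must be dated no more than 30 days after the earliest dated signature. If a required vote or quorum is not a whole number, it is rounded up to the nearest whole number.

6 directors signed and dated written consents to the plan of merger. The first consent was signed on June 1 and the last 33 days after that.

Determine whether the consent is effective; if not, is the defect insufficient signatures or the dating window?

Signatures required: three-fourths of 7 — 3/4 of 7 = 5.25, rounded up to 6, so 6 needed; 6 signed. Sufficient.
Dating window: the latest signature is 33 days after the earliest; the limit is 30 days. Outside the window.

Not effective — dating-window requirement not satisfied.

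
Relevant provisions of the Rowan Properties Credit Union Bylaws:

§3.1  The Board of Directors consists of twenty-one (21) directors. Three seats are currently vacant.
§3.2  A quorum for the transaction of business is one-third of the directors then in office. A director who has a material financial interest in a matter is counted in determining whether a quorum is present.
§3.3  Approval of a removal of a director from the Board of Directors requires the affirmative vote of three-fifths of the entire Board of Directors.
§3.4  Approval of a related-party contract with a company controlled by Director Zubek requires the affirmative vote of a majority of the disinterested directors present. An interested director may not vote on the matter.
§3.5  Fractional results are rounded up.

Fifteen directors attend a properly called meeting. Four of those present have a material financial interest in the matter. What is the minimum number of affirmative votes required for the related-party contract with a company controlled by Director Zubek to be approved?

The related-party contract with a company controlled by Director Zubek requires a majority of the disinterested directors present (15 − 4 = 11).
A majority of 11 is 6.

6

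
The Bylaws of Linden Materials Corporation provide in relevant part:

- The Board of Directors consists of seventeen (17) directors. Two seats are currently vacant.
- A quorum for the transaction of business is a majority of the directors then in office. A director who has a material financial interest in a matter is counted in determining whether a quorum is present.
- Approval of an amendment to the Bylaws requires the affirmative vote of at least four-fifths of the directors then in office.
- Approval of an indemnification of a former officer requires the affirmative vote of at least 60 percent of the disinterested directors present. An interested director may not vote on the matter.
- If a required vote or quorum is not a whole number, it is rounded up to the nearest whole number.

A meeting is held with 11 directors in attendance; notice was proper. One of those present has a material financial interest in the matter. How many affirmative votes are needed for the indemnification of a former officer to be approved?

6

The indemnification of a former officer requires three-fifths of the disinterested directors present (11 − 1 = 10).
3/5 of 10 = 6.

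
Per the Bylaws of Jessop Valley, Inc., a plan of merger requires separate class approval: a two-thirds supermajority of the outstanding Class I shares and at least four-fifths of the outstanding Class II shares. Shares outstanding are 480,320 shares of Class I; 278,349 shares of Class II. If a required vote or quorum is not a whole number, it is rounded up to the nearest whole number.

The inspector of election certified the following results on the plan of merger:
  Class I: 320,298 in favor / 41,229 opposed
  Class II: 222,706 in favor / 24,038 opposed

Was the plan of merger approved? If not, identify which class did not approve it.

Class I: 2/3 of 480320 = 320213.33, rounded up to 320214; 320,214 required, 320,298 in favor — approved.
Class II: 4/5 of 278349 = 222679.20, rounded up to 222680; 222,680 required, 222,706 in favor — approved.

Approved — every class gave the required vote.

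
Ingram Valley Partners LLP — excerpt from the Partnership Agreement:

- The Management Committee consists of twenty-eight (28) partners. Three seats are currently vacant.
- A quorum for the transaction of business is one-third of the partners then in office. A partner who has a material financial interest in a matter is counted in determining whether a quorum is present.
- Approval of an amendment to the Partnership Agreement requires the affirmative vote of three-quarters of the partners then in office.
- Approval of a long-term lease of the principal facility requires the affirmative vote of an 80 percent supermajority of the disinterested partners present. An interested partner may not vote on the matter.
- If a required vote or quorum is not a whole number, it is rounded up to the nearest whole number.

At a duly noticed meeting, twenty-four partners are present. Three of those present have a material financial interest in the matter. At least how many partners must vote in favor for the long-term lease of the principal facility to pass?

17

The long-term lease of the principal facility requires four-fifths of the disinterested partners present (24 − 3 = 21).
4/5 of 21 = 16.80, rounded up to 17.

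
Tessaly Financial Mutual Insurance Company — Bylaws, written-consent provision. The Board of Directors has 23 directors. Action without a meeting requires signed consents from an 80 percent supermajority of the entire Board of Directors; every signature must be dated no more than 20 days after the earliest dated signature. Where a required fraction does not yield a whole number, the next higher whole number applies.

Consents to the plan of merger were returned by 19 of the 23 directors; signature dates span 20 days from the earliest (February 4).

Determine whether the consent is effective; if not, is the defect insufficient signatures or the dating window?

Signatures required: an 80 percent supermajority of 23 — 4/5 of 23 = 18.40, rounded up to 19, so 19 needed; 19 signed. Sufficient.
Dating window: the latest signature is 20 days after the earliest; the limit is 20 days. Within the window.

Effective — both the signature and dating-window requirements are satisfied.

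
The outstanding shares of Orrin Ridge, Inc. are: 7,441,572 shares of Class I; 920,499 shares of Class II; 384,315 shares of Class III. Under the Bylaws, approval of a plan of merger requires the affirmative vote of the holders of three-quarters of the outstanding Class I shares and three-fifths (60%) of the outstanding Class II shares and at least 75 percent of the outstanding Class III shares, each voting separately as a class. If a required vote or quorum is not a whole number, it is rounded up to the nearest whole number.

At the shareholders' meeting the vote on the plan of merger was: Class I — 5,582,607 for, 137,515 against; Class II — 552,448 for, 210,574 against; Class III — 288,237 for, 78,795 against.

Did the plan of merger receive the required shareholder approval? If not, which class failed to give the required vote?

Approved — every class gave the required vote.

Class I: 3/4 of 7441572 = 5581179; 5,581,179 required, 5,582,607 in favor — approved.
Class II: 3/5 of 920499 = 552299.40, rounded up to 552300; 552,300 required, 552,448 in favor — approved.
Class III: 3/4 of 384315 = 288236.25, rounded up to 288237; 288,237 required, 288,237 in favor — approved.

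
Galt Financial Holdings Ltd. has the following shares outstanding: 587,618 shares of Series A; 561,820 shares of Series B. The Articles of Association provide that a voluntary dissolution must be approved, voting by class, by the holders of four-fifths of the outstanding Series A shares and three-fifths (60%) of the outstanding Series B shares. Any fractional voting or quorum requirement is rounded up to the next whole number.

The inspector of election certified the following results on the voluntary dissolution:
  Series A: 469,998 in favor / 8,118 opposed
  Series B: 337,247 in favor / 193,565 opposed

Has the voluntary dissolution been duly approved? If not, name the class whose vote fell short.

Not approved — the Series A shares did not give the required vote.

Series A: 4/5 of 587618 = 470094.40, rounded up to 470095; 470,095 required, 469,998 in favor — not approved.
Series B: 3/5 of 561820 = 337092; 337,092 required, 337,247 in favor — approved.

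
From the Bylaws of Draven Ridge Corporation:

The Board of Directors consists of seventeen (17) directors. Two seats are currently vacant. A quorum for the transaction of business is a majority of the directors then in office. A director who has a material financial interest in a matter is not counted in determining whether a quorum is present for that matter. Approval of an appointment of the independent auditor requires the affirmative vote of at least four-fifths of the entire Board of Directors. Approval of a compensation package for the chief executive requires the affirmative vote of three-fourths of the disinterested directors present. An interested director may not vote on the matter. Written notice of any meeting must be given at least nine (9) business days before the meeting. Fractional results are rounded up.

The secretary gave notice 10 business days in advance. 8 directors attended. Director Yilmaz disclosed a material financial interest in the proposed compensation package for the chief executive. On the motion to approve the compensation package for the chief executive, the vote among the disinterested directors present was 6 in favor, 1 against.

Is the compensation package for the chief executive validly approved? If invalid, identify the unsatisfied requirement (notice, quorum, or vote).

Notice: 10 business days given; 9 required (10 ≥ 9). Satisfied.
Quorum: 8 present, but the 1 interested director does not count, leaving 7. Quorum is 8. Not satisfied.
Vote: the compensation package for the chief executive requires three-fourths of the disinterested directors present (8 − 1 = 7). 3/4 of 7 = 5.25, rounded up to 6, so 6 affirmative votes are needed; 6 voted in favor. Satisfied. (Moot — without a quorum no business can be validly transacted.)

Invalid — quorum requirement not satisfied.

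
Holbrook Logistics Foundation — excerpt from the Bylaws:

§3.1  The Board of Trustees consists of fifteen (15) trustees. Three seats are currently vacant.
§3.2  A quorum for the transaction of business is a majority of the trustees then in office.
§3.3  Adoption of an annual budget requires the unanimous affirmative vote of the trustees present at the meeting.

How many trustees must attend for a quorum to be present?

7

A majority of 12 is 7.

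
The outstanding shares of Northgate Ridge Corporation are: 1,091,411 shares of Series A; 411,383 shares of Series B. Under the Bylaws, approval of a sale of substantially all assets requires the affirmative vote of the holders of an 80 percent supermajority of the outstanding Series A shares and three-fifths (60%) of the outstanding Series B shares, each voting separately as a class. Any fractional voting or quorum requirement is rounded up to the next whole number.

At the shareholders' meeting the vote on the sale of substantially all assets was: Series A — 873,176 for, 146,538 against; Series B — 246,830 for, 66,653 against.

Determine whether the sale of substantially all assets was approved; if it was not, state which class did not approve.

Approved — every class gave the required vote.

Series A: 4/5 of 1091411 = 873128.80, rounded up to 873129; 873,129 required, 873,176 in favor — approved.
Series B: 3/5 of 411383 = 246829.80, rounded up to 246830; 246,830 required, 246,830 in favor — approved.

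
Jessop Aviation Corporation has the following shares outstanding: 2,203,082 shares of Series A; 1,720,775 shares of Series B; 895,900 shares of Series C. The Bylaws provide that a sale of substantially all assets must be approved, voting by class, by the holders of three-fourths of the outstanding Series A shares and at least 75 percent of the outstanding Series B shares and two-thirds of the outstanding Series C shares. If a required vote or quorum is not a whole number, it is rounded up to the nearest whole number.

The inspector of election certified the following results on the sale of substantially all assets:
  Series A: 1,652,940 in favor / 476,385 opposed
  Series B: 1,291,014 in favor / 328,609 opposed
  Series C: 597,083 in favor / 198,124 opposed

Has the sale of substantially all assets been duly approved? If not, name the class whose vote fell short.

Not approved — the Series C shares did not give the required vote.

Series A: 3/4 of 2203082 = 1652311.50, rounded up to 1652312; 1,652,312 required, 1,652,940 in favor — approved.
Series B: 3/4 of 1720775 = 1290581.25, rounded up to 1290582; 1,290,582 required, 1,291,014 in favor — approved.
Series C: 2/3 of 895900 = 597266.67, rounded up to 597267; 597,267 required, 597,083 in favor — not approved.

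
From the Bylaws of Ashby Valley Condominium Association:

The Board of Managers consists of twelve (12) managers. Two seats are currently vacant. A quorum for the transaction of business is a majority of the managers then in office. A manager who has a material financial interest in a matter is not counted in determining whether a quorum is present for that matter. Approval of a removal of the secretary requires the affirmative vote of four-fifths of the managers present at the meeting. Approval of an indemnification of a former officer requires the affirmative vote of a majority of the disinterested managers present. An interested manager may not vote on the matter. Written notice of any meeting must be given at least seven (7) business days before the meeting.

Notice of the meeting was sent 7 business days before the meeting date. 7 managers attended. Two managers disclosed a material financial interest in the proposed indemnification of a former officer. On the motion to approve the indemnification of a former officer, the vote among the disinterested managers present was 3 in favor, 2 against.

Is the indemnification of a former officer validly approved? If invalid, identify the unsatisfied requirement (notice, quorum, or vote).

Invalid — quorum requirement not satisfied.

Notice: 7 business days given; 7 required (7 ≥ 7). Satisfied.
Quorum: 7 present, but the 2 interested managers do not count, leaving 5. Quorum is 6. Not satisfied.
Vote: the indemnification of a former officer requires a majority of the disinterested managers present (7 − 2 = 5). A majority of 5 is 3, so 3 affirmative votes are needed; 3 voted in favor. Satisfied. (Moot — without a quorum no business can be validly transacted.)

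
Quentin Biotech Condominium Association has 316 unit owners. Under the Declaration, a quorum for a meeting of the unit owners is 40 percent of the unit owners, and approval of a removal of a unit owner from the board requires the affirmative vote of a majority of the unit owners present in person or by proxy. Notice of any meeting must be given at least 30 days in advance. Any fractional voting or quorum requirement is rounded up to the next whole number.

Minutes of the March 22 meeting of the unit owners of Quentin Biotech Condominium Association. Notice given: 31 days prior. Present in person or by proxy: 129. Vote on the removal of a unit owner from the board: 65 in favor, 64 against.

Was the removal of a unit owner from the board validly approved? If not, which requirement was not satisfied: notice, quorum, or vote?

Notice: 31 days given; 30 required. Satisfied.
Quorum: 40% of 316 = 126.40, rounded up to 127; 129 present. Satisfied.
Vote: requires a majority of those present (129); a majority of 129 is 65, so 65 needed; 65 in favor. Satisfied.

Valid — all requirements satisfied.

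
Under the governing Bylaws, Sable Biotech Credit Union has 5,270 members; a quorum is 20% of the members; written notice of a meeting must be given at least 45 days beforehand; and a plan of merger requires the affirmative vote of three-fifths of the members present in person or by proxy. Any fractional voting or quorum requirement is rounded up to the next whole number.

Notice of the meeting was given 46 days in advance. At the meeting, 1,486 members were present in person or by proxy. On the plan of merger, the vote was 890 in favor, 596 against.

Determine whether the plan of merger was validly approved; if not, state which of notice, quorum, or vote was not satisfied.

Notice: 46 days given; 45 required. Satisfied.
Quorum: 20% of 5,270 = 1,054; 1,486 present. Satisfied.
Vote: requires three-fifths of those present (1,486); 3/5 of 1486 = 891.60, rounded up to 892, so 892 needed; 890 in favor. Not satisfied.

Invalid — vote requirement not satisfied.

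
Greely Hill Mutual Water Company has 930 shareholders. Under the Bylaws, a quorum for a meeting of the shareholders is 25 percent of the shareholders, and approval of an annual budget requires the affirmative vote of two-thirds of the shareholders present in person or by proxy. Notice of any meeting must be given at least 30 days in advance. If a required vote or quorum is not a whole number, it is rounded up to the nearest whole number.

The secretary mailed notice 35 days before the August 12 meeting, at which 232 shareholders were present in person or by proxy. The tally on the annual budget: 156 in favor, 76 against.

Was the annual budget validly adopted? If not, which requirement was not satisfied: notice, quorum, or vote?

Invalid — quorum requirement not satisfied.

Notice: 35 days given; 30 required. Satisfied.
Quorum: 25% of 930 = 232.50, rounded up to 233; 232 present. Not satisfied.
Vote: requires two-thirds of those present (232); 2/3 of 232 = 154.67, rounded up to 155, so 155 needed; 156 in favor. Satisfied.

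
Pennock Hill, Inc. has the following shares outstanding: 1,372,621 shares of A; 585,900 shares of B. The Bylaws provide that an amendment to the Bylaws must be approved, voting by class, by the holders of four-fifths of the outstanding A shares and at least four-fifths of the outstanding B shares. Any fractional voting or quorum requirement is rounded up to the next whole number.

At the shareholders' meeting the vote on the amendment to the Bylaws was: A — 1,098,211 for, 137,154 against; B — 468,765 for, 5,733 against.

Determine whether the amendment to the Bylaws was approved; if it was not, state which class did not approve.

A: 4/5 of 1372621 = 1098096.80, rounded up to 1098097; 1,098,097 required, 1,098,211 in favor — approved.
B: 4/5 of 585900 = 468720; 468,720 required, 468,765 in favor — approved.

Approved — every class gave the required vote.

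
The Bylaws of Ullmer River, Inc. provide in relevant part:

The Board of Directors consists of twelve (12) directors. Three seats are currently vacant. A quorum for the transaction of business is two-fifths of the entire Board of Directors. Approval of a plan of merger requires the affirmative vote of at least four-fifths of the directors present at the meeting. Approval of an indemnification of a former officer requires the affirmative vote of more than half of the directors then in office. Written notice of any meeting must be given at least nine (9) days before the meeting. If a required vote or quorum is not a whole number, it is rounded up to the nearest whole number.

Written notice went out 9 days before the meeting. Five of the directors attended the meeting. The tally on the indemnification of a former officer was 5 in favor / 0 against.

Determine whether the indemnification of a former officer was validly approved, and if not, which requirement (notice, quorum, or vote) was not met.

Notice: 9 days given; 9 required (9 ≥ 9). Satisfied.
Quorum: 5 present; quorum is 5. Satisfied.
Vote: the indemnification of a former officer requires a majority of the directors then in office (9). A majority of 9 is 5, so 5 affirmative votes are needed; 5 voted in favor. Satisfied.

Valid — all requirements satisfied.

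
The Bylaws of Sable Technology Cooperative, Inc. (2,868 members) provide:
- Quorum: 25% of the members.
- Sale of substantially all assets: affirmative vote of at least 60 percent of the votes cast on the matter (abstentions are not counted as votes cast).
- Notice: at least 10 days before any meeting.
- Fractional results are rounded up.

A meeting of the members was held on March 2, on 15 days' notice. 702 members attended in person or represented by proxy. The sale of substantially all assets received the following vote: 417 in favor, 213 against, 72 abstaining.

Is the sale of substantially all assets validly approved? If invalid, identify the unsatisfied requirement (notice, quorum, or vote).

Invalid — quorum requirement not satisfied.

Notice: 15 days given; 10 required. Satisfied.
Quorum: 25% of 2,868 = 717; 702 present. Not satisfied.
Vote: requires three-fifths of the votes cast (702 − 72 abstaining = 630); 3/5 of 630 = 378, so 378 needed; 417 in favor. Satisfied.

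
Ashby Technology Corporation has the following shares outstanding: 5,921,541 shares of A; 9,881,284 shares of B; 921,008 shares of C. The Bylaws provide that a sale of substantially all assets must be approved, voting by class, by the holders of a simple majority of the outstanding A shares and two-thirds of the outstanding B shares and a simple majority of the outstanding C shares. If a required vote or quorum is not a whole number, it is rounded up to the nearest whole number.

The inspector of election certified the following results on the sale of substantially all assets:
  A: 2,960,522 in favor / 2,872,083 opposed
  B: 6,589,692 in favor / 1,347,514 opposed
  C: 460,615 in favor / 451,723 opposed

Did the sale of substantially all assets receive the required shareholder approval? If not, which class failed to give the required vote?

A: a majority of 5921541 is 2960771; 2,960,771 required, 2,960,522 in favor — not approved.
B: 2/3 of 9881284 = 6587522.67, rounded up to 6587523; 6,587,523 required, 6,589,692 in favor — approved.
C: a majority of 921008 is 460505; 460,505 required, 460,615 in favor — approved.

Not approved — the A shares did not give the required vote.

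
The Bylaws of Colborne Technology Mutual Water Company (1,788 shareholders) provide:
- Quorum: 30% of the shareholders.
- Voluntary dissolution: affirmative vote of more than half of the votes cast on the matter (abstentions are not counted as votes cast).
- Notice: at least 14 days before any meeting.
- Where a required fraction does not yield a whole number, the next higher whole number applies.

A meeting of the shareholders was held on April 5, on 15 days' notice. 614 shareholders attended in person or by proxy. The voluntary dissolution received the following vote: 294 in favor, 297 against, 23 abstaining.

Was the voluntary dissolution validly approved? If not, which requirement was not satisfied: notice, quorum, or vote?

Invalid — vote requirement not satisfied.

Notice: 15 days given; 14 required. Satisfied.
Quorum: 30% of 1,788 = 536.40, rounded up to 537; 614 present. Satisfied.
Vote: requires a majority of the votes cast (614 − 23 abstaining = 591); a majority of 591 is 296, so 296 needed; 294 in favor. Not satisfied.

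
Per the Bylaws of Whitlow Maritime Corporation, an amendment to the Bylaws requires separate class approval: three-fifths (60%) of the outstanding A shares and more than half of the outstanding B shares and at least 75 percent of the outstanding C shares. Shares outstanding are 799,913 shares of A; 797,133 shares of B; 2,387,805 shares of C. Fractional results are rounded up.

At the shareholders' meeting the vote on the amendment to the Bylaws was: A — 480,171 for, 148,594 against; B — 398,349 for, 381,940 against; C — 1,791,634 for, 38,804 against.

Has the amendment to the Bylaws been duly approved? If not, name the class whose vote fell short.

Not approved — the B shares did not give the required vote.

A: 3/5 of 799913 = 479947.80, rounded up to 479948; 479,948 required, 480,171 in favor — approved.
B: a majority of 797133 is 398567; 398,567 required, 398,349 in favor — not approved.
C: 3/4 of 2387805 = 1790853.75, rounded up to 1790854; 1,790,854 required, 1,791,634 in favor — approved.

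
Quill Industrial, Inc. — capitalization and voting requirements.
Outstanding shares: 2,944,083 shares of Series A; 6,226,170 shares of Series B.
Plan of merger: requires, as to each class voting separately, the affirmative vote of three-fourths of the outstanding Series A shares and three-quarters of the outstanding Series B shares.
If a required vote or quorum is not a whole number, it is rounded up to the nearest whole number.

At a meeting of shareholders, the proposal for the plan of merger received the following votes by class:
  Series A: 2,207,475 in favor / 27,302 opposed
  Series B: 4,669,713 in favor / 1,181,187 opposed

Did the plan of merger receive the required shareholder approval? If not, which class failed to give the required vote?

Series A: 3/4 of 2944083 = 2208062.25, rounded up to 2208063; 2,208,063 required, 2,207,475 in favor — not approved.
Series B: 3/4 of 6226170 = 4669627.50, rounded up to 4669628; 4,669,628 required, 4,669,713 in favor — approved.

Not approved — the Series A shares did not give the required vote.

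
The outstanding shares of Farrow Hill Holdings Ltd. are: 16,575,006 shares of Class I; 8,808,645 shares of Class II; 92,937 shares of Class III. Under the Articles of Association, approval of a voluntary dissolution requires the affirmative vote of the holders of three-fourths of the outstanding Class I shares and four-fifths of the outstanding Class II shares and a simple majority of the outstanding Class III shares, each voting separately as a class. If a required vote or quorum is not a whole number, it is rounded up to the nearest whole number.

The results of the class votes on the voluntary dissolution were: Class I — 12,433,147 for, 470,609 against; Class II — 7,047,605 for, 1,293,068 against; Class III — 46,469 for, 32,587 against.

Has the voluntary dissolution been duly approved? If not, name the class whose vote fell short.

Approved — every class gave the required vote.

Class I: 3/4 of 16575006 = 12431254.50, rounded up to 12431255; 12,431,255 required, 12,433,147 in favor — approved.
Class II: 4/5 of 8808645 = 7046916; 7,046,916 required, 7,047,605 in favor — approved.
Class III: a majority of 92937 is 46469; 46,469 required, 46,469 in favor — approved.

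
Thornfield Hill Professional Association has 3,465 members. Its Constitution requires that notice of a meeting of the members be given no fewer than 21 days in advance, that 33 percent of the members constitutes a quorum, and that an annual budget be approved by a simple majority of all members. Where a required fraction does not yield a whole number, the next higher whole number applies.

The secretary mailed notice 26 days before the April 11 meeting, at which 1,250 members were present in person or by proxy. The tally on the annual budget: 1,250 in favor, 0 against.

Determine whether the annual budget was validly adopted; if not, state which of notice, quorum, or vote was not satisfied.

Notice: 26 days given; 21 required. Satisfied.
Quorum: 33% of 3,465 = 1,143.45, rounded up to 1,144; 1,250 present. Satisfied.
Vote: requires a majority of all members (3,465); a majority of 3465 is 1733, so 1,733 needed; 1,250 in favor. Not satisfied.

Invalid — vote requirement not satisfied.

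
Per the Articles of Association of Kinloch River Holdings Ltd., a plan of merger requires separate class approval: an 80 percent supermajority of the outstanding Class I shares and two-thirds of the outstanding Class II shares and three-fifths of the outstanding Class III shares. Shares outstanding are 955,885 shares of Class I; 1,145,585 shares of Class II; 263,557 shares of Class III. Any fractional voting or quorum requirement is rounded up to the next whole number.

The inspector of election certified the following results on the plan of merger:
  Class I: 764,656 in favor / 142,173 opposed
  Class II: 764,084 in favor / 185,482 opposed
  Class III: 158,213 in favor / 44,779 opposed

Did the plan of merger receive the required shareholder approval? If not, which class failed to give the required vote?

Class I: 4/5 of 955885 = 764708; 764,708 required, 764,656 in favor — not approved.
Class II: 2/3 of 1145585 = 763723.33, rounded up to 763724; 763,724 required, 764,084 in favor — approved.
Class III: 3/5 of 263557 = 158134.20, rounded up to 158135; 158,135 required, 158,213 in favor — approved.

Not approved — the Class I shares did not give the required vote.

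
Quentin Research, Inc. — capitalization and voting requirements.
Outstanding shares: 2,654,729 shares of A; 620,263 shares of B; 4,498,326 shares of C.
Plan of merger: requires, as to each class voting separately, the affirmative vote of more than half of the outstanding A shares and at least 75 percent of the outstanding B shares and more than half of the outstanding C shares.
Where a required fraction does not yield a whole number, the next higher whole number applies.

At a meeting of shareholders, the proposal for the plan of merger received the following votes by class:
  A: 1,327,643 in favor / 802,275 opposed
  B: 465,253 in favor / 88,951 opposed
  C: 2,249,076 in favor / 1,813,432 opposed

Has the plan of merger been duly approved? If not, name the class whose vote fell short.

A: a majority of 2654729 is 1327365; 1,327,365 required, 1,327,643 in favor — approved.
B: 3/4 of 620263 = 465197.25, rounded up to 465198; 465,198 required, 465,253 in favor — approved.
C: a majority of 4498326 is 2249164; 2,249,164 required, 2,249,076 in favor — not approved.

Not approved — the C shares did not give the required vote.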